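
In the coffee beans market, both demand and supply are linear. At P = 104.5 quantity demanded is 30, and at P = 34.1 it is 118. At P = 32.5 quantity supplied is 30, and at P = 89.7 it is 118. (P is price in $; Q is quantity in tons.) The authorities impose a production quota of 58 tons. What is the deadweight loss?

$339.99

Demand slope = (34.1 − 104.5)/(118 − 30) = −0.8, so P = 128.5 − 0.8Q.
Supply slope = (89.7 − 32.5)/(118 − 30) = 0.65, so P = 13 + 0.65Q.
Competitive equilibrium: 128.5 − 0.8Q = 13 + 0.65Q → Q* = 79.6552, P* = 64.7759.
At Q = 58: demand price = 128.5 − 0.8·58 = 82.1; supply price = 13 + 0.65·58 = 50.7.
ΔQ = 79.6552 − 58 = 21.6552; wedge = 82.1 − 50.7 = 31.4.
Welfare loss = ½ × 21.6552 × 31.4 = $339.99.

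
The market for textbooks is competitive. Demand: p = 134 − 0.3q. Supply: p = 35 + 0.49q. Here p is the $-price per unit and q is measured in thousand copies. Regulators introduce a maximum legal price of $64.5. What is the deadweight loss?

Competitive equilibrium: 134 − 0.3q = 35 + 0.49q → q* = 125.3165, p* = 96.4051.
At the ceiling p = 64.5, quantity supplied = (64.5 − 35)/0.49 = 60.2041.
Willingness to pay at q' = 60.2041: 134 − 0.3·60.2041 = 115.9388.
Δq = 125.3165 − 60.2041 = 65.1124; wedge = 115.9388 − 64.5 = 51.4388.
The triangle = ½ × 65.1124 × 51.4388 = $1674.65 thousand.

$1674.65 thousand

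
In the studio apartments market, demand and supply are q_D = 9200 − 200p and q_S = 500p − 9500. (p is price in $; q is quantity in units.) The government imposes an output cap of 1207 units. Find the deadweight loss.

In inverse form: demand p = 46 − 0.005q, supply p = 19 + 0.002q.
Competitive equilibrium: 46 − 0.005q = 19 + 0.002q → q* = 3857.1429, p* = 26.7143.
At q = 1207: demand price = 46 − 0.005·1207 = 39.965; supply price = 19 + 0.002·1207 = 21.414.
Δq = 3857.1429 − 1207 = 2650.1429; wedge = 39.965 − 21.414 = 18.551.
Deadweight loss = ½ × 2650.1429 × 18.551 = $24581.40.

$24581.40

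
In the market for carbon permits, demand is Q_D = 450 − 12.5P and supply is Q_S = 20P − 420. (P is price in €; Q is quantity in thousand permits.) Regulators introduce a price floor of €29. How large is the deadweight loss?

€50.54 thousand

In inverse form: demand P = 36 − 0.08Q, supply P = 21 + 0.05Q.
Competitive equilibrium: 36 − 0.08Q = 21 + 0.05Q → Q* = 115.3846, P* = 26.7692.
At the floor P = 29, quantity demanded = (36 − 29)/0.08 = 87.5.
Sellers' marginal cost at Q' = 87.5: 21 + 0.05·87.5 = 25.375.
ΔQ = 115.3846 − 87.5 = 27.8846; wedge = 29 − 25.375 = 3.625.
DWL = ½ × 27.8846 × 3.625 = €50.54 thousand.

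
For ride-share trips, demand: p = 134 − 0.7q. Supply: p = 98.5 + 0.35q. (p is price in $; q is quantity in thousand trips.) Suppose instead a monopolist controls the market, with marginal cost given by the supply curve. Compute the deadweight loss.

$96.02 thousand

Competitive equilibrium: 134 − 0.7q = 98.5 + 0.35q → q* = 33.8095, p* = 110.3333.
Marginal revenue: MR = 134 − 1.4q. Set MR = MC: 134 − 1.4q = 98.5 + 0.35q → q_m = 20.2857.
Price p_m = 134 − 0.7·20.2857 = 119.8; MC(q_m) = 98.5 + 0.35·20.2857 = 105.6.
Competitive q* = 33.8095, so Δq = 13.5238; wedge = 119.8 − 105.6 = 14.2.
The triangle = ½ × 13.5238 × 14.2 = $96.02 thousand.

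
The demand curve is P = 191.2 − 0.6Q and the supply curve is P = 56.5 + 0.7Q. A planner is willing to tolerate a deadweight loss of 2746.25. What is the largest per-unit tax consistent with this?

Competitive equilibrium: 191.2 − 0.6Q = 56.5 + 0.7Q → Q* = 103.6154, P* = 129.0308.
A tax t gives ΔQ = t/1.3 and wedge t, so DWL = t²/2.6.
t²/2.6 = 2746.25 → t² = 7140.25 → t = 84.5.

84.5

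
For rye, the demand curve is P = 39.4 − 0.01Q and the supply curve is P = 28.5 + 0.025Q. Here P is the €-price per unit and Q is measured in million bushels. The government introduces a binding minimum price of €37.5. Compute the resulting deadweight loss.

Competitive equilibrium: 39.4 − 0.01Q = 28.5 + 0.025Q → Q* = 311.4286, P* = 36.2857.
At the floor P = 37.5, quantity demanded = (39.4 − 37.5)/0.01 = 190.
Sellers' marginal cost at Q' = 190: 28.5 + 0.025·190 = 33.25.
ΔQ = 311.4286 − 190 = 121.4286; wedge = 37.5 − 33.25 = 4.25.
Deadweight loss = ½ × 121.4286 × 4.25 = €258.04 million.

€258.04 million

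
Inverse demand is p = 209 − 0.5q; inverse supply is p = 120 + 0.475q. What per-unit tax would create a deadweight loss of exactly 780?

Competitive equilibrium: 209 − 0.5q = 120 + 0.475q → q* = 91.2821, p* = 163.359.
A tax t gives Δq = t/0.975 and wedge t, so DWL = t²/1.95.
t²/1.95 = 780 → t² = 1521 → t = 39.

39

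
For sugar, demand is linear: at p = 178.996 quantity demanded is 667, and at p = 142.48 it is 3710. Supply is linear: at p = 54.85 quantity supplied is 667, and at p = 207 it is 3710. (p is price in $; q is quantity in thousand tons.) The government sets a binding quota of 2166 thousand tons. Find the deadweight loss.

Demand slope = (142.48 − 178.996)/(3710 − 667) = −0.012, so p = 187 − 0.012q.
Supply slope = (207 − 54.85)/(3710 − 667) = 0.05, so p = 21.5 + 0.05q.
Competitive equilibrium: 187 − 0.012q = 21.5 + 0.05q → q* = 2669.3548, p* = 154.9677.
At q = 2166: demand price = 187 − 0.012·2166 = 161.008; supply price = 21.5 + 0.05·2166 = 129.8.
Δq = 2669.3548 − 2166 = 503.3548; wedge = 161.008 − 129.8 = 31.208.
Welfare loss = ½ × 503.3548 × 31.208 = $7854.35 thousand.

$7854.35 thousand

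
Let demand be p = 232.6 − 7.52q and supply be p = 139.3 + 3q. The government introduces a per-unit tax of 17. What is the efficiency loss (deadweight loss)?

Competitive equilibrium: 232.6 − 7.52q = 139.3 + 3q → q* = 8.8688, p* = 165.9065.
With the tax, the buyer price exceeds the seller price by 17: (232.6 − 7.52q) − (139.3 + 3q) = 17 → q' = 7.2529.
Δq = 8.8688 − 7.2529 = 1.6159; the wedge equals the tax, 17.
Welfare loss = ½ × 1.6159 × 17 = 13.74.

13.74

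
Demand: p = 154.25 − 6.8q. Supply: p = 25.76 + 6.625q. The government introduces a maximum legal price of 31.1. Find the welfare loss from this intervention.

515.68

Competitive equilibrium: 154.25 − 6.8q = 25.76 + 6.625q → q* = 9.5709, p* = 89.1675.
At the ceiling p = 31.1, quantity supplied = (31.1 − 25.76)/6.625 = 0.806.
Willingness to pay at q' = 0.806: 154.25 − 6.8·0.806 = 148.7692.
Δq = 9.5709 − 0.806 = 8.7649; wedge = 148.7692 − 31.1 = 117.6692.
Welfare loss = ½ × 8.7649 × 117.6692 = 515.68.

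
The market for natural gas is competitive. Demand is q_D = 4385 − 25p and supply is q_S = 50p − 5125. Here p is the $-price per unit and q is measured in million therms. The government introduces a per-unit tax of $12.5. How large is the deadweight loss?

In inverse form: demand p = 175.4 − 0.04q, supply p = 102.5 + 0.02q.
Competitive equilibrium: 175.4 − 0.04q = 102.5 + 0.02q → q* = 1215, p* = 126.8.
With the tax, the buyer price exceeds the seller price by 12.5: (175.4 − 0.04q) − (102.5 + 0.02q) = 12.5 → q' = 1006.6667.
Δq = 1215 − 1006.6667 = 208.3333; the wedge equals the tax, 12.5.
DWL = ½ × 208.3333 × 12.5 = $1302.08 million.

$1302.08 million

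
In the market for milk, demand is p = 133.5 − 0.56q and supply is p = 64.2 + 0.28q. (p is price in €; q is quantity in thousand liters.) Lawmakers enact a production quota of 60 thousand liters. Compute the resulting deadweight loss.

€212.625 thousand

Competitive equilibrium: 133.5 − 0.56q = 64.2 + 0.28q → q* = 82.5, p* = 87.3.
At q = 60: demand price = 133.5 − 0.56·60 = 99.9; supply price = 64.2 + 0.28·60 = 81.
Δq = 82.5 − 60 = 22.5; wedge = 99.9 − 81 = 18.9.
Welfare loss = ½ × 22.5 × 18.9 = €212.625 thousand.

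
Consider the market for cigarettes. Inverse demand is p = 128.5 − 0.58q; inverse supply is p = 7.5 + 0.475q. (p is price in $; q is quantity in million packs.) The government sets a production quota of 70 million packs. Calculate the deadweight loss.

Competitive equilibrium: 128.5 − 0.58q = 7.5 + 0.475q → q* = 114.6919, p* = 61.9787.
At q = 70: demand price = 128.5 − 0.58·70 = 87.9; supply price = 7.5 + 0.475·70 = 40.75.
Δq = 114.6919 − 70 = 44.6919; wedge = 87.9 − 40.75 = 47.15.
Welfare loss = ½ × 44.6919 × 47.15 = $1053.61 million.

$1053.61 million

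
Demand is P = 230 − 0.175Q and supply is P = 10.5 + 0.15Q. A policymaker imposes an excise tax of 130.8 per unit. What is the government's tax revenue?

35698.34

Competitive equilibrium: 230 − 0.175Q = 10.5 + 0.15Q → Q* = 675.3846, P* = 111.8077.
With the tax, the buyer price exceeds the seller price by 130.8: (230 − 0.175Q) − (10.5 + 0.15Q) = 130.8 → Q' = 272.9231.
Tax revenue = 130.8 × 272.9231 = 35698.34.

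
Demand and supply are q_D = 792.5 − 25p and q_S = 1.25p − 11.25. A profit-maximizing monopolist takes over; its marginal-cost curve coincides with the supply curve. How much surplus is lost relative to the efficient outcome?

0.63

In inverse form: demand p = 31.7 − 0.04q, supply p = 9 + 0.8q.
Competitive equilibrium: 31.7 − 0.04q = 9 + 0.8q → q* = 27.0238, p* = 30.619.
Marginal revenue: MR = 31.7 − 0.08q. Set MR = MC: 31.7 − 0.08q = 9 + 0.8q → q_m = 25.7955.
Price p_m = 31.7 − 0.04·25.7955 = 30.6682; MC(q_m) = 9 + 0.8·25.7955 = 29.6364.
Competitive q* = 27.0238, so Δq = 1.2283; wedge = 30.6682 − 29.6364 = 1.0318.
The triangle = ½ × 1.2283 × 1.0318 = 0.63.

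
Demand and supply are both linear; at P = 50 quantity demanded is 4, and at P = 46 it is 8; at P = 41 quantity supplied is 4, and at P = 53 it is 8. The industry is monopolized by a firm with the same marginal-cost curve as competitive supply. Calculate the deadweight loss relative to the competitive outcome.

3.125

Demand slope = (46 − 50)/(8 − 4) = −1, so P = 54 − Q.
Supply slope = (53 − 41)/(8 − 4) = 3, so P = 29 + 3Q.
Competitive equilibrium: 54 − Q = 29 + 3Q → Q* = 6.25, P* = 47.75.
Marginal revenue: MR = 54 − 2Q. Set MR = MC: 54 − 2Q = 29 + 3Q → Q_m = 5.
Price P_m = 54 − 1·5 = 49; MC(Q_m) = 29 + 3·5 = 44.
Competitive Q* = 6.25, so ΔQ = 1.25; wedge = 49 − 44 = 5.
The triangle = ½ × 1.25 × 5 = 3.125.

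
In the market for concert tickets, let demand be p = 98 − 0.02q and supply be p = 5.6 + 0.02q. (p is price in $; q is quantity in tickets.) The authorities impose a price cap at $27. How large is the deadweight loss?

$30752

Competitive equilibrium: 98 − 0.02q = 5.6 + 0.02q → q* = 2310, p* = 51.8.
At the ceiling p = 27, quantity supplied = (27 − 5.6)/0.02 = 1070.
Willingness to pay at q' = 1070: 98 − 0.02·1070 = 76.6.
Δq = 2310 − 1070 = 1240; wedge = 76.6 − 27 = 49.6.
DWL = ½ × 1240 × 49.6 = $30752.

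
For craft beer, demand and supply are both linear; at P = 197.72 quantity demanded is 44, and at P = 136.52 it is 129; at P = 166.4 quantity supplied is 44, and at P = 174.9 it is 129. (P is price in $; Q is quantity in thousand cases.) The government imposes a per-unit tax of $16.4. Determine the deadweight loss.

Demand slope = (136.52 − 197.72)/(129 − 44) = −0.72, so P = 229.4 − 0.72Q.
Supply slope = (174.9 − 166.4)/(129 − 44) = 0.1, so P = 162 + 0.1Q.
Competitive equilibrium: 229.4 − 0.72Q = 162 + 0.1Q → Q* = 82.1951, P* = 170.2195.
With the tax, the buyer price exceeds the seller price by 16.4: (229.4 − 0.72Q) − (162 + 0.1Q) = 16.4 → Q' = 62.1951.
ΔQ = 82.1951 − 62.1951 = 20; the wedge equals the tax, 16.4.
Deadweight loss = ½ × 20 × 16.4 = $164 thousand.

$164 thousand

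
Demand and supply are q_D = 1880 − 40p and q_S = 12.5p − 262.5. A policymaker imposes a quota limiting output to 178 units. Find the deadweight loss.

In inverse form: demand p = 47 − 0.025q, supply p = 21 + 0.08q.
Competitive equilibrium: 47 − 0.025q = 21 + 0.08q → q* = 247.619, p* = 40.8095.
At q = 178: demand price = 47 − 0.025·178 = 42.55; supply price = 21 + 0.08·178 = 35.24.
Δq = 247.619 − 178 = 69.619; wedge = 42.55 − 35.24 = 7.31.
The triangle = ½ × 69.619 × 7.31 = 254.46.

254.46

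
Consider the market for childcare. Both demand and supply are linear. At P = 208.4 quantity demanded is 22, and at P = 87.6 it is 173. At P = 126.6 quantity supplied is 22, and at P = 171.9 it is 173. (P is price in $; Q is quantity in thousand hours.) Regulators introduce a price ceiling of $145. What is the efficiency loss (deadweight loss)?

$93.38 thousand

Demand slope = (87.6 − 208.4)/(173 − 22) = −0.8, so P = 226 − 0.8Q.
Supply slope = (171.9 − 126.6)/(173 − 22) = 0.3, so P = 120 + 0.3Q.
Competitive equilibrium: 226 − 0.8Q = 120 + 0.3Q → Q* = 96.3636, P* = 148.9091.
At the ceiling P = 145, quantity supplied = (145 − 120)/0.3 = 83.3333.
Willingness to pay at Q' = 83.3333: 226 − 0.8·83.3333 = 159.3334.
ΔQ = 96.3636 − 83.3333 = 13.0303; wedge = 159.3334 − 145 = 14.3334.
Deadweight loss = ½ × 13.0303 × 14.3334 = $93.38 thousand.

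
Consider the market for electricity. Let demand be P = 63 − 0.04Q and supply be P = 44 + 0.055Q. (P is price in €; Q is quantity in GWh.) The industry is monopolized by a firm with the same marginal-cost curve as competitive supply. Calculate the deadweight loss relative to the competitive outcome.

€166.80

Competitive equilibrium: 63 − 0.04Q = 44 + 0.055Q → Q* = 200, P* = 55.
Marginal revenue: MR = 63 − 0.08Q. Set MR = MC: 63 − 0.08Q = 44 + 0.055Q → Q_m = 140.74074.
Price P_m = 63 − 0.04·140.74074 = 57.37037; MC(Q_m) = 44 + 0.055·140.74074 = 51.74074.
Competitive Q* = 200, so ΔQ = 59.25926; wedge = 57.37037 − 51.74074 = 5.62963.
The triangle = ½ × 59.25926 × 5.62963 = €166.80.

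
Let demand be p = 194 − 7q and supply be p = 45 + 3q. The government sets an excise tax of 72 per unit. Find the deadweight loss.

259.20

Competitive equilibrium: 194 − 7q = 45 + 3q → q* = 14.9, p* = 89.7.
With the tax, the buyer price exceeds the seller price by 72: (194 − 7q) − (45 + 3q) = 72 → q' = 7.7.
Δq = 14.9 − 7.7 = 7.2; the wedge equals the tax, 72.
Welfare loss = ½ × 7.2 × 72 = 259.20.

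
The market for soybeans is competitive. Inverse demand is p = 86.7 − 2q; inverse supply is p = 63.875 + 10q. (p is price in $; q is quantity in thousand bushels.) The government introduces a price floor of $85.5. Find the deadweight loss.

$10.17 thousand

Competitive equilibrium: 86.7 − 2q = 63.875 + 10q → q* = 1.9021, p* = 82.8958.
At the floor p = 85.5, quantity demanded = (86.7 − 85.5)/2 = 0.6.
Sellers' marginal cost at q' = 0.6: 63.875 + 10·0.6 = 69.875.
Δq = 1.9021 − 0.6 = 1.3021; wedge = 85.5 − 69.875 = 15.625.
DWL = ½ × 1.3021 × 15.625 = $10.17 thousand.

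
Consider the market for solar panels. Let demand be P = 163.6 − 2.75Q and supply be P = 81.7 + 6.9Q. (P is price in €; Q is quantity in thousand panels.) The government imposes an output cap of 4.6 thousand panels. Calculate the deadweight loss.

Competitive equilibrium: 163.6 − 2.75Q = 81.7 + 6.9Q → Q* = 8.487, P* = 140.2606.
At Q = 4.6: demand price = 163.6 − 2.75·4.6 = 150.95; supply price = 81.7 + 6.9·4.6 = 113.44.
ΔQ = 8.487 − 4.6 = 3.887; wedge = 150.95 − 113.44 = 37.51.
The triangle = ½ × 3.887 × 37.51 = €72.90 thousand.

€72.90 thousand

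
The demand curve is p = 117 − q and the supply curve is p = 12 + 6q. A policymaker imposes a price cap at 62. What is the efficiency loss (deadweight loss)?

155.56

Competitive equilibrium: 117 − q = 12 + 6q → q* = 15, p* = 102.
At the ceiling p = 62, quantity supplied = (62 − 12)/6 = 8.3333.
Willingness to pay at q' = 8.3333: 117 − 1·8.3333 = 108.6667.
Δq = 15 − 8.3333 = 6.6667; wedge = 108.6667 − 62 = 46.6667.
DWL = ½ × 6.6667 × 46.6667 = 155.56.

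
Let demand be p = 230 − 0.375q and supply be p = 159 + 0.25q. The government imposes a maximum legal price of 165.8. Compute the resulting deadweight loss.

2332.80

Competitive equilibrium: 230 − 0.375q = 159 + 0.25q → q* = 113.6, p* = 187.4.
At the ceiling p = 165.8, quantity supplied = (165.8 − 159)/0.25 = 27.2.
Willingness to pay at q' = 27.2: 230 − 0.375·27.2 = 219.8.
Δq = 113.6 − 27.2 = 86.4; wedge = 219.8 − 165.8 = 54.
The triangle = ½ × 86.4 × 54 = 2332.80.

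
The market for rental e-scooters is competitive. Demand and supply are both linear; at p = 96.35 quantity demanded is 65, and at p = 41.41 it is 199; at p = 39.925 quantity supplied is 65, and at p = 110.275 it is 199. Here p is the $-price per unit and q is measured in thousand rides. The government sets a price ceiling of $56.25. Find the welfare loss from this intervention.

Demand slope = (41.41 − 96.35)/(199 − 65) = −0.41, so p = 123 − 0.41q.
Supply slope = (110.275 − 39.925)/(199 − 65) = 0.525, so p = 5.8 + 0.525q.
Competitive equilibrium: 123 − 0.41q = 5.8 + 0.525q → q* = 125.3476, p* = 71.6075.
At the ceiling p = 56.25, quantity supplied = (56.25 − 5.8)/0.525 = 96.0952.
Willingness to pay at q' = 96.0952: 123 − 0.41·96.0952 = 83.601.
Δq = 125.3476 − 96.0952 = 29.2524; wedge = 83.601 − 56.25 = 27.351.
The triangle = ½ × 29.2524 × 27.351 = $400.04 thousand.

$400.04 thousand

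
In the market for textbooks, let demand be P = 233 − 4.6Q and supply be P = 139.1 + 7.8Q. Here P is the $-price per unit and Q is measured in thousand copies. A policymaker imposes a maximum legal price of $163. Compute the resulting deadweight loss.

Competitive equilibrium: 233 − 4.6Q = 139.1 + 7.8Q → Q* = 7.5726, P* = 198.1661.
At the ceiling P = 163, quantity supplied = (163 − 139.1)/7.8 = 3.0641.
Willingness to pay at Q' = 3.0641: 233 − 4.6·3.0641 = 218.9051.
ΔQ = 7.5726 − 3.0641 = 4.5085; wedge = 218.9051 − 163 = 55.9051.
DWL = ½ × 4.5085 × 55.9051 = $126.02 thousand.

$126.02 thousand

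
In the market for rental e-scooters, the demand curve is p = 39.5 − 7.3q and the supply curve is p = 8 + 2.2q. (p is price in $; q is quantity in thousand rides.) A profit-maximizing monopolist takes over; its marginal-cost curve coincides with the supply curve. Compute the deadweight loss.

$9.86 thousand

Competitive equilibrium: 39.5 − 7.3q = 8 + 2.2q → q* = 3.3158, p* = 15.2947.
Marginal revenue: MR = 39.5 − 14.6q. Set MR = MC: 39.5 − 14.6q = 8 + 2.2q → q_m = 1.875.
Price p_m = 39.5 − 7.3·1.875 = 25.8125; MC(q_m) = 8 + 2.2·1.875 = 12.125.
Competitive q* = 3.3158, so Δq = 1.4408; wedge = 25.8125 − 12.125 = 13.6875.
DWL = ½ × 1.4408 × 13.6875 = $9.86 thousand.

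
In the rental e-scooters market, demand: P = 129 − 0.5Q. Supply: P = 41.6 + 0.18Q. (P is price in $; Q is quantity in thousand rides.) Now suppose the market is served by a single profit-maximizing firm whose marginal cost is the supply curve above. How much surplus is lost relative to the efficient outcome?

$1008.46 thousand

Competitive equilibrium: 129 − 0.5Q = 41.6 + 0.18Q → Q* = 128.5294, P* = 64.7353.
Marginal revenue: MR = 129 − Q. Set MR = MC: 129 − Q = 41.6 + 0.18Q → Q_m = 74.0678.
Price P_m = 129 − 0.5·74.0678 = 91.9661; MC(Q_m) = 41.6 + 0.18·74.0678 = 54.9322.
Competitive Q* = 128.5294, so ΔQ = 54.4616; wedge = 91.9661 − 54.9322 = 37.0339.
Welfare loss = ½ × 54.4616 × 37.0339 = $1008.46 thousand.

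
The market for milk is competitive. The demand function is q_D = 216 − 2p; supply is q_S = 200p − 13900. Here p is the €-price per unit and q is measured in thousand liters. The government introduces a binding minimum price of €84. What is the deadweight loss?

In inverse form: demand p = 108 − 0.5q, supply p = 69.5 + 0.005q.
Competitive equilibrium: 108 − 0.5q = 69.5 + 0.005q → q* = 76.2376, p* = 69.8812.
At the floor p = 84, quantity demanded = (108 − 84)/0.5 = 48.
Sellers' marginal cost at q' = 48: 69.5 + 0.005·48 = 69.74.
Δq = 76.2376 − 48 = 28.2376; wedge = 84 − 69.74 = 14.26.
Welfare loss = ½ × 28.2376 × 14.26 = €201.33 thousand.

€201.33 thousand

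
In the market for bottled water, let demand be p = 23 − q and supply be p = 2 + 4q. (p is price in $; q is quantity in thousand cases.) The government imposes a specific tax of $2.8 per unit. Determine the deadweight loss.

Competitive equilibrium: 23 − q = 2 + 4q → q* = 4.2, p* = 18.8.
With the tax, the buyer price exceeds the seller price by 2.8: (23 − q) − (2 + 4q) = 2.8 → q' = 3.64.
Δq = 4.2 − 3.64 = 0.56; the wedge equals the tax, 2.8.
DWL = ½ × 0.56 × 2.8 = $0.784 thousand.

$0.784 thousand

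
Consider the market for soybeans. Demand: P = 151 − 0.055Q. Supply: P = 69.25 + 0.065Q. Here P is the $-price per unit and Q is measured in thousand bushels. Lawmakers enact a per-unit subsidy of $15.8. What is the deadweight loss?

$1040.17 thousand

Competitive equilibrium: 151 − 0.055Q = 69.25 + 0.065Q → Q* = 681.25, P* = 113.5313.
The subsidy lowers effective supply by 15.8: P = 53.45 + 0.065Q.
New quantity: 151 − 0.055Q = 53.45 + 0.065Q → Q' = 812.9167.
Overproduction ΔQ = 812.9167 − 681.25 = 131.6667; wedge = subsidy = 15.8.
The triangle = ½ × 131.6667 × 15.8 = $1040.17 thousand.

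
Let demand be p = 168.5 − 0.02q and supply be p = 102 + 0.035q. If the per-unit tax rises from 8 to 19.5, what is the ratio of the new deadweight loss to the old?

Competitive equilibrium: 168.5 − 0.02q = 102 + 0.035q → q* = 1209.0909, p* = 144.3182.
For a per-unit tax t: Δq = t/0.055, so DWL = ½·t·(t/0.055) = t²/0.11.
At t = 8: DWL = 581.818. At t = 19.5: DWL = 3456.818.
Ratio = (19.5/8)² = 5.941.

5.941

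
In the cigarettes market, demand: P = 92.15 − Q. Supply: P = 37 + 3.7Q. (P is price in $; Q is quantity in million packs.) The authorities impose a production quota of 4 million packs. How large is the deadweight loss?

$140.57 million

Competitive equilibrium: 92.15 − Q = 37 + 3.7Q → Q* = 11.734, P* = 80.416.
At Q = 4: demand price = 92.15 − 1·4 = 88.15; supply price = 37 + 3.7·4 = 51.8.
ΔQ = 11.734 − 4 = 7.734; wedge = 88.15 − 51.8 = 36.35.
DWL = ½ × 7.734 × 36.35 = $140.57 million.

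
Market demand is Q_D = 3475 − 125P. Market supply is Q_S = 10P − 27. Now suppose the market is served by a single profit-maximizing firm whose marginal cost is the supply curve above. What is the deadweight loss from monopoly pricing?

In inverse form: demand P = 27.8 − 0.008Q, supply P = 2.7 + 0.1Q.
Competitive equilibrium: 27.8 − 0.008Q = 2.7 + 0.1Q → Q* = 232.4074, P* = 25.9407.
Marginal revenue: MR = 27.8 − 0.016Q. Set MR = MC: 27.8 − 0.016Q = 2.7 + 0.1Q → Q_m = 216.3793.
Price P_m = 27.8 − 0.008·216.3793 = 26.069; MC(Q_m) = 2.7 + 0.1·216.3793 = 24.3379.
Competitive Q* = 232.4074, so ΔQ = 16.0281; wedge = 26.069 − 24.3379 = 1.7311.
The triangle = ½ × 16.0281 × 1.7311 = 13.87.

13.87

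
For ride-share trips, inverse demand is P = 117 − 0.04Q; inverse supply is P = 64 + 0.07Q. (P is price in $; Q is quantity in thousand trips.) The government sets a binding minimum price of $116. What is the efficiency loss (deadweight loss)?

$11477.56 thousand

Competitive equilibrium: 117 − 0.04Q = 64 + 0.07Q → Q* = 481.8182, P* = 97.7273.
At the floor P = 116, quantity demanded = (117 − 116)/0.04 = 25.
Sellers' marginal cost at Q' = 25: 64 + 0.07·25 = 65.75.
ΔQ = 481.8182 − 25 = 456.8182; wedge = 116 − 65.75 = 50.25.
Welfare loss = ½ × 456.8182 × 50.25 = $11477.56 thousand.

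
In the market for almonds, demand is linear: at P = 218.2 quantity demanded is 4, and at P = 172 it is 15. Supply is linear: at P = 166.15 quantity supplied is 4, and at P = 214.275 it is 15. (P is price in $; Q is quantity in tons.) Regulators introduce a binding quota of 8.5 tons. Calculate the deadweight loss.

Demand slope = (172 − 218.2)/(15 − 4) = −4.2, so P = 235 − 4.2Q.
Supply slope = (214.275 − 166.15)/(15 − 4) = 4.375, so P = 148.65 + 4.375Q.
Competitive equilibrium: 235 − 4.2Q = 148.65 + 4.375Q → Q* = 10.07, P* = 192.7061.
At Q = 8.5: demand price = 235 − 4.2·8.5 = 199.3; supply price = 148.65 + 4.375·8.5 = 185.8375.
ΔQ = 10.07 − 8.5 = 1.57; wedge = 199.3 − 185.8375 = 13.4625.
The triangle = ½ × 1.57 × 13.4625 = $10.57.

$10.57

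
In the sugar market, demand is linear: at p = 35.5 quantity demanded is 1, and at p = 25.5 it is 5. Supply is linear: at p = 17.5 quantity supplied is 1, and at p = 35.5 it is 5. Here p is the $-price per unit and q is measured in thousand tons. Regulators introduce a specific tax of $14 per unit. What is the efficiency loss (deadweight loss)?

Demand slope = (25.5 − 35.5)/(5 − 1) = −2.5, so p = 38 − 2.5q.
Supply slope = (35.5 − 17.5)/(5 − 1) = 4.5, so p = 13 + 4.5q.
Competitive equilibrium: 38 − 2.5q = 13 + 4.5q → q* = 3.5714, p* = 29.0714.
With the tax, the buyer price exceeds the seller price by 14: (38 − 2.5q) − (13 + 4.5q) = 14 → q' = 1.5714.
Δq = 3.5714 − 1.5714 = 2; the wedge equals the tax, 14.
Welfare loss = ½ × 2 × 14 = $14 thousand.

$14 thousand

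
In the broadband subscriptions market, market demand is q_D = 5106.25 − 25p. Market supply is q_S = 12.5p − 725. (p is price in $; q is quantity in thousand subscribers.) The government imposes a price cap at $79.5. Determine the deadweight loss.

In inverse form: demand p = 204.25 − 0.04q, supply p = 58 + 0.08q.
Competitive equilibrium: 204.25 − 0.04q = 58 + 0.08q → q* = 1218.75, p* = 155.5.
At the ceiling p = 79.5, quantity supplied = (79.5 − 58)/0.08 = 268.75.
Willingness to pay at q' = 268.75: 204.25 − 0.04·268.75 = 193.5.
Δq = 1218.75 − 268.75 = 950; wedge = 193.5 − 79.5 = 114.
Welfare loss = ½ × 950 × 114 = $54150 thousand.

$54150 thousand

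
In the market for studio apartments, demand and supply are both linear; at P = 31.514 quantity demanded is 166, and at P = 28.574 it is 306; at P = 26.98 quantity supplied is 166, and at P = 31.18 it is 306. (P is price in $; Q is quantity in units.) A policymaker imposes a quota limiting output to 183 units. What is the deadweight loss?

$131.83

Demand slope = (28.574 − 31.514)/(306 − 166) = −0.021, so P = 35 − 0.021Q.
Supply slope = (31.18 − 26.98)/(306 − 166) = 0.03, so P = 22 + 0.03Q.
Competitive equilibrium: 35 − 0.021Q = 22 + 0.03Q → Q* = 254.902, P* = 29.6471.
At Q = 183: demand price = 35 − 0.021·183 = 31.157; supply price = 22 + 0.03·183 = 27.49.
ΔQ = 254.902 − 183 = 71.902; wedge = 31.157 − 27.49 = 3.667.
Deadweight loss = ½ × 71.902 × 3.667 = $131.83.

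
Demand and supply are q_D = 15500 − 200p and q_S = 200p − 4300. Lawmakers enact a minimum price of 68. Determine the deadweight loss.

68450

In inverse form: demand p = 77.5 − 0.005q, supply p = 21.5 + 0.005q.
Competitive equilibrium: 77.5 − 0.005q = 21.5 + 0.005q → q* = 5600, p* = 49.5.
At the floor p = 68, quantity demanded = (77.5 − 68)/0.005 = 1900.
Sellers' marginal cost at q' = 1900: 21.5 + 0.005·1900 = 31.
Δq = 5600 − 1900 = 3700; wedge = 68 − 31 = 37.
The triangle = ½ × 3700 × 37 = 68450.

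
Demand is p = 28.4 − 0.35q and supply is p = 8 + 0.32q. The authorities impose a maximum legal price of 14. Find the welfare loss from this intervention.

Competitive equilibrium: 28.4 − 0.35q = 8 + 0.32q → q* = 30.4478, p* = 17.7433.
At the ceiling p = 14, quantity supplied = (14 − 8)/0.32 = 18.75.
Willingness to pay at q' = 18.75: 28.4 − 0.35·18.75 = 21.8375.
Δq = 30.4478 − 18.75 = 11.6978; wedge = 21.8375 − 14 = 7.8375.
Welfare loss = ½ × 11.6978 × 7.8375 = 45.84.

45.84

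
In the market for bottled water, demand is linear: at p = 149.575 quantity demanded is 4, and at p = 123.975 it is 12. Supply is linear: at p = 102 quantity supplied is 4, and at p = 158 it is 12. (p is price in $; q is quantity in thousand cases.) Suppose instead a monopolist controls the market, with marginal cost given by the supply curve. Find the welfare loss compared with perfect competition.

$21.83 thousand

Demand slope = (123.975 − 149.575)/(12 − 4) = −3.2, so p = 162.375 − 3.2q.
Supply slope = (158 − 102)/(12 − 4) = 7, so p = 74 + 7q.
Competitive equilibrium: 162.375 − 3.2q = 74 + 7q → q* = 8.6642, p* = 134.6495.
Marginal revenue: MR = 162.375 − 6.4q. Set MR = MC: 162.375 − 6.4q = 74 + 7q → q_m = 6.5951.
Price p_m = 162.375 − 3.2·6.5951 = 141.2707; MC(q_m) = 74 + 7·6.5951 = 120.1657.
Competitive q* = 8.6642, so Δq = 2.0691; wedge = 141.2707 − 120.1657 = 21.105.
Welfare loss = ½ × 2.0691 × 21.105 = $21.83 thousand.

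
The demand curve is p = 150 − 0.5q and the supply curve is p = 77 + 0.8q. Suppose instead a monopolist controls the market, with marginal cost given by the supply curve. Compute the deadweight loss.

Competitive equilibrium: 150 − 0.5q = 77 + 0.8q → q* = 56.1538, p* = 121.9231.
Marginal revenue: MR = 150 − q. Set MR = MC: 150 − q = 77 + 0.8q → q_m = 40.5556.
Price p_m = 150 − 0.5·40.5556 = 129.7222; MC(q_m) = 77 + 0.8·40.5556 = 109.4445.
Competitive q* = 56.1538, so Δq = 15.5982; wedge = 129.7222 − 109.4445 = 20.2777.
DWL = ½ × 15.5982 × 20.2777 = 158.15.

158.15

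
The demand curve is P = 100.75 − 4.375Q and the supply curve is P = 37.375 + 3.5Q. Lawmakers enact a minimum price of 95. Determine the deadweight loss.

Competitive equilibrium: 100.75 − 4.375Q = 37.375 + 3.5Q → Q* = 8.0476, P* = 65.5417.
At the floor P = 95, quantity demanded = (100.75 − 95)/4.375 = 1.3143.
Sellers' marginal cost at Q' = 1.3143: 37.375 + 3.5·1.3143 = 41.9751.
ΔQ = 8.0476 − 1.3143 = 6.7333; wedge = 95 − 41.9751 = 53.0249.
The triangle = ½ × 6.7333 × 53.0249 = 178.52.

178.52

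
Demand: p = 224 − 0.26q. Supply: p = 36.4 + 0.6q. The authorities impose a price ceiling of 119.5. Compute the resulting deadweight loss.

Competitive equilibrium: 224 − 0.26q = 36.4 + 0.6q → q* = 218.13953, p* = 167.28372.
At the ceiling p = 119.5, quantity supplied = (119.5 − 36.4)/0.6 = 138.5.
Willingness to pay at q' = 138.5: 224 − 0.26·138.5 = 187.99.
Δq = 218.13953 − 138.5 = 79.63953; wedge = 187.99 − 119.5 = 68.49.
Welfare loss = ½ × 79.63953 × 68.49 = 2727.26.

2727.26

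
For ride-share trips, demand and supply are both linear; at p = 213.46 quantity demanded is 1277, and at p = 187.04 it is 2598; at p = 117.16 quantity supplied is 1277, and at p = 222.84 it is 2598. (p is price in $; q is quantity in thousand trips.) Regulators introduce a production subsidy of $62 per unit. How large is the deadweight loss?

$19220 thousand

Demand slope = (187.04 − 213.46)/(2598 − 1277) = −0.02, so p = 239 − 0.02q.
Supply slope = (222.84 − 117.16)/(2598 − 1277) = 0.08, so p = 15 + 0.08q.
Competitive equilibrium: 239 − 0.02q = 15 + 0.08q → q* = 2240, p* = 194.2.
The subsidy lowers effective supply by 62: p = 0.08q − 47.
New quantity: 239 − 0.02q = 0.08q − 47 → q' = 2860.
Overproduction Δq = 2860 − 2240 = 620; wedge = subsidy = 62.
Deadweight loss = ½ × 620 × 62 = $19220 thousand.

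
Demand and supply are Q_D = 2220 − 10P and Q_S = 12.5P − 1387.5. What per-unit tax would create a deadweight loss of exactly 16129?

In inverse form: demand P = 222 − 0.1Q, supply P = 111 + 0.08Q.
Competitive equilibrium: 222 − 0.1Q = 111 + 0.08Q → Q* = 616.6667, P* = 160.3333.
A tax t gives ΔQ = t/0.18 and wedge t, so DWL = t²/0.36.
t²/0.36 = 16129 → t² = 5806.44 → t = 76.2.

76.2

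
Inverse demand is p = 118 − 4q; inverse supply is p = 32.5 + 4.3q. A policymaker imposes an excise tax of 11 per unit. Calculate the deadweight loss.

Competitive equilibrium: 118 − 4q = 32.5 + 4.3q → q* = 10.3012, p* = 76.7952.
With the tax, the buyer price exceeds the seller price by 11: (118 − 4q) − (32.5 + 4.3q) = 11 → q' = 8.9759.
Δq = 10.3012 − 8.9759 = 1.3253; the wedge equals the tax, 11.
Deadweight loss = ½ × 1.3253 × 11 = 7.29.

7.29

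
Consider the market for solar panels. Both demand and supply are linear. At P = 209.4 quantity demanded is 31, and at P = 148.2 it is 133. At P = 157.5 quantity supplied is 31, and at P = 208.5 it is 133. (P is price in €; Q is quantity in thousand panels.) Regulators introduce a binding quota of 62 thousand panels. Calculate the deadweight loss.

€144.02 thousand

Demand slope = (148.2 − 209.4)/(133 − 31) = −0.6, so P = 228 − 0.6Q.
Supply slope = (208.5 − 157.5)/(133 − 31) = 0.5, so P = 142 + 0.5Q.
Competitive equilibrium: 228 − 0.6Q = 142 + 0.5Q → Q* = 78.1818, P* = 181.0909.
At Q = 62: demand price = 228 − 0.6·62 = 190.8; supply price = 142 + 0.5·62 = 173.
ΔQ = 78.1818 − 62 = 16.1818; wedge = 190.8 − 173 = 17.8.
Deadweight loss = ½ × 16.1818 × 17.8 = €144.02 thousand.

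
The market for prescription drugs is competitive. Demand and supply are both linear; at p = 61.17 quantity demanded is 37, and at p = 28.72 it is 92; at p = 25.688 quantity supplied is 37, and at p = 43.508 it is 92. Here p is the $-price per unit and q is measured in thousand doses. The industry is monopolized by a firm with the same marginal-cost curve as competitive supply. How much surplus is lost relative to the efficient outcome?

Demand slope = (28.72 − 61.17)/(92 − 37) = −0.59, so p = 83 − 0.59q.
Supply slope = (43.508 − 25.688)/(92 − 37) = 0.324, so p = 13.7 + 0.324q.
Competitive equilibrium: 83 − 0.59q = 13.7 + 0.324q → q* = 75.8206, p* = 38.2659.
Marginal revenue: MR = 83 − 1.18q. Set MR = MC: 83 − 1.18q = 13.7 + 0.324q → q_m = 46.0771.
Price p_m = 83 − 0.59·46.0771 = 55.8145; MC(q_m) = 13.7 + 0.324·46.0771 = 28.629.
Competitive q* = 75.8206, so Δq = 29.7435; wedge = 55.8145 − 28.629 = 27.1855.
Deadweight loss = ½ × 29.7435 × 27.1855 = $404.30 thousand.

$404.30 thousand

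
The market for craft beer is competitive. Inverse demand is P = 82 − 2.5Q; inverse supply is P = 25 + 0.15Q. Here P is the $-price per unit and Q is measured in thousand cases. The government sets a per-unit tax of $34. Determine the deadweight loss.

Competitive equilibrium: 82 − 2.5Q = 25 + 0.15Q → Q* = 21.5094, P* = 28.2264.
With the tax, the buyer price exceeds the seller price by 34: (82 − 2.5Q) − (25 + 0.15Q) = 34 → Q' = 8.6792.
ΔQ = 21.5094 − 8.6792 = 12.8302; the wedge equals the tax, 34.
Welfare loss = ½ × 12.8302 × 34 = $218.11 thousand.

$218.11 thousand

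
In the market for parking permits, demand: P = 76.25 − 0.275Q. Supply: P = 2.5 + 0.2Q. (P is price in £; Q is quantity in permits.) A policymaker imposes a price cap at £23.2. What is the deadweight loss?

£636.36

Competitive equilibrium: 76.25 − 0.275Q = 2.5 + 0.2Q → Q* = 155.2632, P* = 33.5526.
At the ceiling P = 23.2, quantity supplied = (23.2 − 2.5)/0.2 = 103.5.
Willingness to pay at Q' = 103.5: 76.25 − 0.275·103.5 = 47.7875.
ΔQ = 155.2632 − 103.5 = 51.7632; wedge = 47.7875 − 23.2 = 24.5875.
DWL = ½ × 51.7632 × 24.5875 = £636.36.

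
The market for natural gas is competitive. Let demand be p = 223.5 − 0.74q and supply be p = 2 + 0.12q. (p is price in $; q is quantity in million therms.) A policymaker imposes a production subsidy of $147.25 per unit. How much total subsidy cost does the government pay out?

$63137.72 million

Competitive equilibrium: 223.5 − 0.74q = 2 + 0.12q → q* = 257.5581, p* = 32.907.
The subsidy lowers effective supply by 147.25: p = 0.12q − 145.25.
New quantity: 223.5 − 0.74q = 0.12q − 145.25 → q' = 428.7791.
Total subsidy cost = 147.25 × 428.7791 = $63137.72 million.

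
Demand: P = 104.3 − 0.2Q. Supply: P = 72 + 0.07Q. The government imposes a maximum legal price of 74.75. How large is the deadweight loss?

Competitive equilibrium: 104.3 − 0.2Q = 72 + 0.07Q → Q* = 119.62963, P* = 80.37407.
At the ceiling P = 74.75, quantity supplied = (74.75 − 72)/0.07 = 39.28571.
Willingness to pay at Q' = 39.28571: 104.3 − 0.2·39.28571 = 96.44286.
ΔQ = 119.62963 − 39.28571 = 80.34392; wedge = 96.44286 − 74.75 = 21.69286.
DWL = ½ × 80.34392 × 21.69286 = 871.44.

871.44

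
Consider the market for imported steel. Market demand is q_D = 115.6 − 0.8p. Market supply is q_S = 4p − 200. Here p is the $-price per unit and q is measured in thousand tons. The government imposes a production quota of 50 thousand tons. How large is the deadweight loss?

$126.75 thousand

In inverse form: demand p = 144.5 − 1.25q, supply p = 50 + 0.25q.
Competitive equilibrium: 144.5 − 1.25q = 50 + 0.25q → q* = 63, p* = 65.75.
At q = 50: demand price = 144.5 − 1.25·50 = 82; supply price = 50 + 0.25·50 = 62.5.
Δq = 63 − 50 = 13; wedge = 82 − 62.5 = 19.5.
Welfare loss = ½ × 13 × 19.5 = $126.75 thousand.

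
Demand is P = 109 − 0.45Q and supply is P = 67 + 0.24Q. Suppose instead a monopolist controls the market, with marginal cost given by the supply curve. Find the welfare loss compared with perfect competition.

Competitive equilibrium: 109 − 0.45Q = 67 + 0.24Q → Q* = 60.86957, P* = 81.6087.
Marginal revenue: MR = 109 − 0.9Q. Set MR = MC: 109 − 0.9Q = 67 + 0.24Q → Q_m = 36.84211.
Price P_m = 109 − 0.45·36.84211 = 92.42105; MC(Q_m) = 67 + 0.24·36.84211 = 75.84211.
Competitive Q* = 60.86957, so ΔQ = 24.02746; wedge = 92.42105 − 75.84211 = 16.57894.
DWL = ½ × 24.02746 × 16.57894 = 199.17.

199.17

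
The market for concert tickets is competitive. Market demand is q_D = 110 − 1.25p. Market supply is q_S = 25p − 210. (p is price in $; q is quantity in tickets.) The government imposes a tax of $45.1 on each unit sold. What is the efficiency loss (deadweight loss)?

$1210.72

In inverse form: demand p = 88 − 0.8q, supply p = 8.4 + 0.04q.
Competitive equilibrium: 88 − 0.8q = 8.4 + 0.04q → q* = 94.7619, p* = 12.1905.
With the tax, the buyer price exceeds the seller price by 45.1: (88 − 0.8q) − (8.4 + 0.04q) = 45.1 → q' = 41.0714.
Δq = 94.7619 − 41.0714 = 53.6905; the wedge equals the tax, 45.1.
The triangle = ½ × 53.6905 × 45.1 = $1210.72.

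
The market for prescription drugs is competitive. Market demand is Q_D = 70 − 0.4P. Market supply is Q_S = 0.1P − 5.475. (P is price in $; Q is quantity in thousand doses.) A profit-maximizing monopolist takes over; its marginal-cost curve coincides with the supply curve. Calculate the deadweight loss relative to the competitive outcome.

$16.07 thousand

In inverse form: demand P = 175 − 2.5Q, supply P = 54.75 + 10Q.
Competitive equilibrium: 175 − 2.5Q = 54.75 + 10Q → Q* = 9.62, P* = 150.95.
Marginal revenue: MR = 175 − 5Q. Set MR = MC: 175 − 5Q = 54.75 + 10Q → Q_m = 8.0167.
Price P_m = 175 − 2.5·8.0167 = 154.9583; MC(Q_m) = 54.75 + 10·8.0167 = 134.917.
Competitive Q* = 9.62, so ΔQ = 1.6033; wedge = 154.9583 − 134.917 = 20.0413.
The triangle = ½ × 1.6033 × 20.0413 = $16.07 thousand.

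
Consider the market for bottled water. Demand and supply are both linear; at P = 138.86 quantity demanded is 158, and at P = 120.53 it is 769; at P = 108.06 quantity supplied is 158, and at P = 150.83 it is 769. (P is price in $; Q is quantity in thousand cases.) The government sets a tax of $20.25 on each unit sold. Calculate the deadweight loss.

Demand slope = (120.53 − 138.86)/(769 − 158) = −0.03, so P = 143.6 − 0.03Q.
Supply slope = (150.83 − 108.06)/(769 − 158) = 0.07, so P = 97 + 0.07Q.
Competitive equilibrium: 143.6 − 0.03Q = 97 + 0.07Q → Q* = 466, P* = 129.62.
With the tax, the buyer price exceeds the seller price by 20.25: (143.6 − 0.03Q) − (97 + 0.07Q) = 20.25 → Q' = 263.5.
ΔQ = 466 − 263.5 = 202.5; the wedge equals the tax, 20.25.
Welfare loss = ½ × 202.5 × 20.25 = $2050.31 thousand.

$2050.31 thousand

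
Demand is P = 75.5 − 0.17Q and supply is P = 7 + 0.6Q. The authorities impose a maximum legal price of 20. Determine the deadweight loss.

Competitive equilibrium: 75.5 − 0.17Q = 7 + 0.6Q → Q* = 88.96104, P* = 60.37662.
At the ceiling P = 20, quantity supplied = (20 − 7)/0.6 = 21.66667.
Willingness to pay at Q' = 21.66667: 75.5 − 0.17·21.66667 = 71.81667.
ΔQ = 88.96104 − 21.66667 = 67.29437; wedge = 71.81667 − 20 = 51.81667.
Deadweight loss = ½ × 67.29437 × 51.81667 = 1743.49.

1743.49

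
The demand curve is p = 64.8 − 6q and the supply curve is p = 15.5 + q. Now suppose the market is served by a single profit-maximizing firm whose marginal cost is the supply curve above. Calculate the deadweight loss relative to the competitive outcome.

36.98

Competitive equilibrium: 64.8 − 6q = 15.5 + q → q* = 7.0429, p* = 22.5429.
Marginal revenue: MR = 64.8 − 12q. Set MR = MC: 64.8 − 12q = 15.5 + q → q_m = 3.7923.
Price p_m = 64.8 − 6·3.7923 = 42.0462; MC(q_m) = 15.5 + 1·3.7923 = 19.2923.
Competitive q* = 7.0429, so Δq = 3.2506; wedge = 42.0462 − 19.2923 = 22.7539.
Deadweight loss = ½ × 3.2506 × 22.7539 = 36.98.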